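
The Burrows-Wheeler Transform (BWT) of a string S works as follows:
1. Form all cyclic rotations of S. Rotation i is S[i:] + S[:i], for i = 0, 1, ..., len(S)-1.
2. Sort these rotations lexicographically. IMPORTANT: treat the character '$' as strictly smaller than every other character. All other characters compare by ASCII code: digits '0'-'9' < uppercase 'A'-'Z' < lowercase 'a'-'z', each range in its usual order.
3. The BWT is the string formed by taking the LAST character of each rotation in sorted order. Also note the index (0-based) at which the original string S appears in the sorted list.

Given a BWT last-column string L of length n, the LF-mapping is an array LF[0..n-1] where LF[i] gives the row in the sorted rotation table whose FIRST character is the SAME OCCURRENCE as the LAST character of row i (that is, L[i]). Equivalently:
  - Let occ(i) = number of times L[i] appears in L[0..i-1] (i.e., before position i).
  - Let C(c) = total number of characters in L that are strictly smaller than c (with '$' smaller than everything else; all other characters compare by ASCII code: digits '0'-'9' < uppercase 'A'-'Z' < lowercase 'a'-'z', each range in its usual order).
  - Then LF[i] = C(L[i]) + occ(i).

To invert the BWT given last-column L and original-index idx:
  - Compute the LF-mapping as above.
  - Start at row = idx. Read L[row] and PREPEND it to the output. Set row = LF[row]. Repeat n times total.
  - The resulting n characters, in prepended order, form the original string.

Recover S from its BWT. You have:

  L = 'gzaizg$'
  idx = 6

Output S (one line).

LF mapping: 2 5 1 4 6 3 0
Walk LF starting at row 6, prepending L[row]:
  step 1: row=6, L[6]='$', prepend. Next row=LF[6]=0
  step 2: row=0, L[0]='g', prepend. Next row=LF[0]=2
  step 3: row=2, L[2]='a', prepend. Next row=LF[2]=1
  step 4: row=1, L[1]='z', prepend. Next row=LF[1]=5
  step 5: row=5, L[5]='g', prepend. Next row=LF[5]=3
  step 6: row=3, L[3]='i', prepend. Next row=LF[3]=4
  step 7: row=4, L[4]='z', prepend. Next row=LF[4]=6
Reversed output: zigzag$

Answer: zigzag$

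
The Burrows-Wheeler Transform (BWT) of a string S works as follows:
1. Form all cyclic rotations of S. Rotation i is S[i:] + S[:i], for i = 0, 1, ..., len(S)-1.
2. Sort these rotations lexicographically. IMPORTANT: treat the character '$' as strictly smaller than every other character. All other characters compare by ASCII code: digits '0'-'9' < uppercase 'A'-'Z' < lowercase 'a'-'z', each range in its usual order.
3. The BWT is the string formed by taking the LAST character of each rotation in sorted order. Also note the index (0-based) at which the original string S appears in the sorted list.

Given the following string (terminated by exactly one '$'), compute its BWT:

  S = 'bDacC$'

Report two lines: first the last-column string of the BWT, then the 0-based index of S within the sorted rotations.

All 6 rotations (rotation i = S[i:]+S[:i]):
  rot[0] = bDacC$
  rot[1] = DacC$b
  rot[2] = acC$bD
  rot[3] = cC$bDa
  rot[4] = C$bDac
  rot[5] = $bDacC
Sorted (with $ < everything):
  sorted[0] = $bDacC  (last char: 'C')
  sorted[1] = C$bDac  (last char: 'c')
  sorted[2] = DacC$b  (last char: 'b')
  sorted[3] = acC$bD  (last char: 'D')
  sorted[4] = bDacC$  (last char: '$')
  sorted[5] = cC$bDa  (last char: 'a')
Last column: CcbD$a
Original string S is at sorted index 4

Answer: CcbD$a
4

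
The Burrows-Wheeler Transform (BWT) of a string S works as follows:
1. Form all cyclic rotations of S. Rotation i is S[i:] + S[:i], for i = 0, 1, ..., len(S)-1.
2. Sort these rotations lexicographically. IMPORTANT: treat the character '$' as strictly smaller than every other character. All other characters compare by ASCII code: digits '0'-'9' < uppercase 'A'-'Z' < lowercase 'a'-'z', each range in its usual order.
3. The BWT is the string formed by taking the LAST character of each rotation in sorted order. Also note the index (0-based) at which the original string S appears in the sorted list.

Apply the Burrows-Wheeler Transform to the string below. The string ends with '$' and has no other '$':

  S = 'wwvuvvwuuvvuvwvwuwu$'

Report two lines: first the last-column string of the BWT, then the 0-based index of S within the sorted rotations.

Answer: uwwuvvwwvuuvwuuvvwv$
19

Derivation:
All 20 rotations (rotation i = S[i:]+S[:i]):
  rot[0] = wwvuvvwuuvvuvwvwuwu$
  rot[1] = wvuvvwuuvvuvwvwuwu$w
  rot[2] = vuvvwuuvvuvwvwuwu$ww
  rot[3] = uvvwuuvvuvwvwuwu$wwv
  rot[4] = vvwuuvvuvwvwuwu$wwvu
  rot[5] = vwuuvvuvwvwuwu$wwvuv
  rot[6] = wuuvvuvwvwuwu$wwvuvv
  rot[7] = uuvvuvwvwuwu$wwvuvvw
  rot[8] = uvvuvwvwuwu$wwvuvvwu
  rot[9] = vvuvwvwuwu$wwvuvvwuu
  rot[10] = vuvwvwuwu$wwvuvvwuuv
  rot[11] = uvwvwuwu$wwvuvvwuuvv
  rot[12] = vwvwuwu$wwvuvvwuuvvu
  rot[13] = wvwuwu$wwvuvvwuuvvuv
  rot[14] = vwuwu$wwvuvvwuuvvuvw
  rot[15] = wuwu$wwvuvvwuuvvuvwv
  rot[16] = uwu$wwvuvvwuuvvuvwvw
  rot[17] = wu$wwvuvvwuuvvuvwvwu
  rot[18] = u$wwvuvvwuuvvuvwvwuw
  rot[19] = $wwvuvvwuuvvuvwvwuwu
Sorted (with $ < everything):
  sorted[0] = $wwvuvvwuuvvuvwvwuwu  (last char: 'u')
  sorted[1] = u$wwvuvvwuuvvuvwvwuw  (last char: 'w')
  sorted[2] = uuvvuvwvwuwu$wwvuvvw  (last char: 'w')
  sorted[3] = uvvuvwvwuwu$wwvuvvwu  (last char: 'u')
  sorted[4] = uvvwuuvvuvwvwuwu$wwv  (last char: 'v')
  sorted[5] = uvwvwuwu$wwvuvvwuuvv  (last char: 'v')
  sorted[6] = uwu$wwvuvvwuuvvuvwvw  (last char: 'w')
  sorted[7] = vuvvwuuvvuvwvwuwu$ww  (last char: 'w')
  sorted[8] = vuvwvwuwu$wwvuvvwuuv  (last char: 'v')
  sorted[9] = vvuvwvwuwu$wwvuvvwuu  (last char: 'u')
  sorted[10] = vvwuuvvuvwvwuwu$wwvu  (last char: 'u')
  sorted[11] = vwuuvvuvwvwuwu$wwvuv  (last char: 'v')
  sorted[12] = vwuwu$wwvuvvwuuvvuvw  (last char: 'w')
  sorted[13] = vwvwuwu$wwvuvvwuuvvu  (last char: 'u')
  sorted[14] = wu$wwvuvvwuuvvuvwvwu  (last char: 'u')
  sorted[15] = wuuvvuvwvwuwu$wwvuvv  (last char: 'v')
  sorted[16] = wuwu$wwvuvvwuuvvuvwv  (last char: 'v')
  sorted[17] = wvuvvwuuvvuvwvwuwu$w  (last char: 'w')
  sorted[18] = wvwuwu$wwvuvvwuuvvuv  (last char: 'v')
  sorted[19] = wwvuvvwuuvvuvwvwuwu$  (last char: '$')
Last column: uwwuvvwwvuuvwuuvvwv$
Original string S is at sorted index 19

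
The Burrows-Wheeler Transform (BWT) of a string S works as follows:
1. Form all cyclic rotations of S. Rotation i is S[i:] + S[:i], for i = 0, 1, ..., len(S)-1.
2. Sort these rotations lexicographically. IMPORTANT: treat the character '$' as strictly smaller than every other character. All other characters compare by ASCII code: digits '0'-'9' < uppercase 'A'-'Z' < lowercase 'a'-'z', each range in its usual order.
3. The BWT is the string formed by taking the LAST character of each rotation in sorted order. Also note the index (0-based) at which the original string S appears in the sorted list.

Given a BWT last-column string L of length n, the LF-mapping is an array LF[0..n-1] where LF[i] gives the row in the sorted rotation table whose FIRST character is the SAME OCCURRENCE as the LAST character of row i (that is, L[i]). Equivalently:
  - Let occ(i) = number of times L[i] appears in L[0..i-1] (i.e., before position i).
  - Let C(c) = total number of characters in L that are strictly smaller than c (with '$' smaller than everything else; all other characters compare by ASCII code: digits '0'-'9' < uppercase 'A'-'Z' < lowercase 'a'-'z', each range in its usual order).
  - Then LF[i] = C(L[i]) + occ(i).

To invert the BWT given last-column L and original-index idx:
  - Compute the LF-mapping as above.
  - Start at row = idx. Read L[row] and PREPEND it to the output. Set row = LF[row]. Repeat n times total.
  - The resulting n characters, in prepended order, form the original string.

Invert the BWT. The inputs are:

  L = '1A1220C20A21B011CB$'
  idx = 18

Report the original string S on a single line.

LF mapping: 4 13 5 9 10 1 17 11 2 14 12 6 15 3 7 8 18 16 0
Walk LF starting at row 18, prepending L[row]:
  step 1: row=18, L[18]='$', prepend. Next row=LF[18]=0
  step 2: row=0, L[0]='1', prepend. Next row=LF[0]=4
  step 3: row=4, L[4]='2', prepend. Next row=LF[4]=10
  step 4: row=10, L[10]='2', prepend. Next row=LF[10]=12
  step 5: row=12, L[12]='B', prepend. Next row=LF[12]=15
  step 6: row=15, L[15]='1', prepend. Next row=LF[15]=8
  step 7: row=8, L[8]='0', prepend. Next row=LF[8]=2
  step 8: row=2, L[2]='1', prepend. Next row=LF[2]=5
  step 9: row=5, L[5]='0', prepend. Next row=LF[5]=1
  step 10: row=1, L[1]='A', prepend. Next row=LF[1]=13
  step 11: row=13, L[13]='0', prepend. Next row=LF[13]=3
  step 12: row=3, L[3]='2', prepend. Next row=LF[3]=9
  step 13: row=9, L[9]='A', prepend. Next row=LF[9]=14
  step 14: row=14, L[14]='1', prepend. Next row=LF[14]=7
  step 15: row=7, L[7]='2', prepend. Next row=LF[7]=11
  step 16: row=11, L[11]='1', prepend. Next row=LF[11]=6
  step 17: row=6, L[6]='C', prepend. Next row=LF[6]=17
  step 18: row=17, L[17]='B', prepend. Next row=LF[17]=16
  step 19: row=16, L[16]='C', prepend. Next row=LF[16]=18
Reversed output: CBC121A20A0101B221$

Answer: CBC121A20A0101B221$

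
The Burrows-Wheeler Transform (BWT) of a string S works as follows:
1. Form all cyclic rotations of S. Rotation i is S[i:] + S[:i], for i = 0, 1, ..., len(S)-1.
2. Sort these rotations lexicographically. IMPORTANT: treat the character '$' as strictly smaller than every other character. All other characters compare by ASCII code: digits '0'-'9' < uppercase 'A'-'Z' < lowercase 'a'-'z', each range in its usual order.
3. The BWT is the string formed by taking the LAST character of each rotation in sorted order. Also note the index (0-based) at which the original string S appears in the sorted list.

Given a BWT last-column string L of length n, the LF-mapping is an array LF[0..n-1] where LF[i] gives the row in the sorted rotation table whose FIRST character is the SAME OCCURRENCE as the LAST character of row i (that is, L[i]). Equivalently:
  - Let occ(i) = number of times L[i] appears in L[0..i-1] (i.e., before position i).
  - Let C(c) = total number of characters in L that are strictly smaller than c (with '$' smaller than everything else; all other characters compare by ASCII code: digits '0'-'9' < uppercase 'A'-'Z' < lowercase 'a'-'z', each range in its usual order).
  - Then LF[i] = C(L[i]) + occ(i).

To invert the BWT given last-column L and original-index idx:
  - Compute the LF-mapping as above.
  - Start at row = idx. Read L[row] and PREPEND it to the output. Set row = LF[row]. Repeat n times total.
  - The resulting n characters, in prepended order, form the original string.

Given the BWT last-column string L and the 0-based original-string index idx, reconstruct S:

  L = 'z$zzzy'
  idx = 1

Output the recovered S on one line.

LF mapping: 2 0 3 4 5 1
Walk LF starting at row 1, prepending L[row]:
  step 1: row=1, L[1]='$', prepend. Next row=LF[1]=0
  step 2: row=0, L[0]='z', prepend. Next row=LF[0]=2
  step 3: row=2, L[2]='z', prepend. Next row=LF[2]=3
  step 4: row=3, L[3]='z', prepend. Next row=LF[3]=4
  step 5: row=4, L[4]='z', prepend. Next row=LF[4]=5
  step 6: row=5, L[5]='y', prepend. Next row=LF[5]=1
Reversed output: yzzzz$

Answer: yzzzz$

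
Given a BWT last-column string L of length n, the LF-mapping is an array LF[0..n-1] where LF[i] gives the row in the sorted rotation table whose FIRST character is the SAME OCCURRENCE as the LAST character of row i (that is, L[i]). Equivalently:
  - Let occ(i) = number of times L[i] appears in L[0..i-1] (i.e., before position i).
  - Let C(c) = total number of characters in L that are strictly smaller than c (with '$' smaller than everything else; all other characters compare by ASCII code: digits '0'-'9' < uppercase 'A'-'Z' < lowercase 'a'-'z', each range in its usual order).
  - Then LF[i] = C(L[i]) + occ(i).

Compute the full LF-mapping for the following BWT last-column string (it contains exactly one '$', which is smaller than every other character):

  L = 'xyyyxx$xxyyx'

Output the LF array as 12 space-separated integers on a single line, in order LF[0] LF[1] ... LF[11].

Char counts: '$':1, 'x':6, 'y':5
C (first-col start): C('$')=0, C('x')=1, C('y')=7
L[0]='x': occ=0, LF[0]=C('x')+0=1+0=1
L[1]='y': occ=0, LF[1]=C('y')+0=7+0=7
L[2]='y': occ=1, LF[2]=C('y')+1=7+1=8
L[3]='y': occ=2, LF[3]=C('y')+2=7+2=9
L[4]='x': occ=1, LF[4]=C('x')+1=1+1=2
L[5]='x': occ=2, LF[5]=C('x')+2=1+2=3
L[6]='$': occ=0, LF[6]=C('$')+0=0+0=0
L[7]='x': occ=3, LF[7]=C('x')+3=1+3=4
L[8]='x': occ=4, LF[8]=C('x')+4=1+4=5
L[9]='y': occ=3, LF[9]=C('y')+3=7+3=10
L[10]='y': occ=4, LF[10]=C('y')+4=7+4=11
L[11]='x': occ=5, LF[11]=C('x')+5=1+5=6

Answer: 1 7 8 9 2 3 0 4 5 10 11 6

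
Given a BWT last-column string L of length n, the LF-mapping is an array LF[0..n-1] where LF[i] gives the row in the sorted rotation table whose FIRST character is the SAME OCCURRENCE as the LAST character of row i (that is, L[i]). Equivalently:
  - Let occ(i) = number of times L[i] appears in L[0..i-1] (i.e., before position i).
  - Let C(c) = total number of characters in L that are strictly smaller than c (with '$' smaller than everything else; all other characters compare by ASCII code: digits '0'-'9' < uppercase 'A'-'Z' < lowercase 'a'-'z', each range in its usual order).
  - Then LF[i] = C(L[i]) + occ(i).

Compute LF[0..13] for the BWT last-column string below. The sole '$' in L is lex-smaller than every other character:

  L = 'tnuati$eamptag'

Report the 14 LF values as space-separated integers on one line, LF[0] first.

Char counts: '$':1, 'a':3, 'e':1, 'g':1, 'i':1, 'm':1, 'n':1, 'p':1, 't':3, 'u':1
C (first-col start): C('$')=0, C('a')=1, C('e')=4, C('g')=5, C('i')=6, C('m')=7, C('n')=8, C('p')=9, C('t')=10, C('u')=13
L[0]='t': occ=0, LF[0]=C('t')+0=10+0=10
L[1]='n': occ=0, LF[1]=C('n')+0=8+0=8
L[2]='u': occ=0, LF[2]=C('u')+0=13+0=13
L[3]='a': occ=0, LF[3]=C('a')+0=1+0=1
L[4]='t': occ=1, LF[4]=C('t')+1=10+1=11
L[5]='i': occ=0, LF[5]=C('i')+0=6+0=6
L[6]='$': occ=0, LF[6]=C('$')+0=0+0=0
L[7]='e': occ=0, LF[7]=C('e')+0=4+0=4
L[8]='a': occ=1, LF[8]=C('a')+1=1+1=2
L[9]='m': occ=0, LF[9]=C('m')+0=7+0=7
L[10]='p': occ=0, LF[10]=C('p')+0=9+0=9
L[11]='t': occ=2, LF[11]=C('t')+2=10+2=12
L[12]='a': occ=2, LF[12]=C('a')+2=1+2=3
L[13]='g': occ=0, LF[13]=C('g')+0=5+0=5

Answer: 10 8 13 1 11 6 0 4 2 7 9 12 3 5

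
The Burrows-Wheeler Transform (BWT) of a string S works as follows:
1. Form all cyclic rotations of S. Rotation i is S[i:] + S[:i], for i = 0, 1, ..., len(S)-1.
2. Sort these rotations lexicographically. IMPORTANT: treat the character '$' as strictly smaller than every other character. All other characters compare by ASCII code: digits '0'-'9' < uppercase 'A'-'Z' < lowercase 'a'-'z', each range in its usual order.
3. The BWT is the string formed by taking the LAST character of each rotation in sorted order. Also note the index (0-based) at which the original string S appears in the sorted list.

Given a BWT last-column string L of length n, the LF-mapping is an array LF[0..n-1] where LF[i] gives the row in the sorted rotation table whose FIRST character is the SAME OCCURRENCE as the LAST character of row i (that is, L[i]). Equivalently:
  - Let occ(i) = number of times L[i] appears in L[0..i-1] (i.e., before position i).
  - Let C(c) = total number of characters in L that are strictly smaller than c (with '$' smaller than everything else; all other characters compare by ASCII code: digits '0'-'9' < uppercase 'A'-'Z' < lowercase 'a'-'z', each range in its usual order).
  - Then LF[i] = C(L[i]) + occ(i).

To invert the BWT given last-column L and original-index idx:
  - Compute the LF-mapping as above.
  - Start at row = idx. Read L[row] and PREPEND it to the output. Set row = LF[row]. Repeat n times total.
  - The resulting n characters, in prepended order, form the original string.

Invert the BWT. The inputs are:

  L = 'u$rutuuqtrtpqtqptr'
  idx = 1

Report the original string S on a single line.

LF mapping: 14 0 6 15 9 16 17 3 10 7 11 1 4 12 5 2 13 8
Walk LF starting at row 1, prepending L[row]:
  step 1: row=1, L[1]='$', prepend. Next row=LF[1]=0
  step 2: row=0, L[0]='u', prepend. Next row=LF[0]=14
  step 3: row=14, L[14]='q', prepend. Next row=LF[14]=5
  step 4: row=5, L[5]='u', prepend. Next row=LF[5]=16
  step 5: row=16, L[16]='t', prepend. Next row=LF[16]=13
  step 6: row=13, L[13]='t', prepend. Next row=LF[13]=12
  step 7: row=12, L[12]='q', prepend. Next row=LF[12]=4
  step 8: row=4, L[4]='t', prepend. Next row=LF[4]=9
  step 9: row=9, L[9]='r', prepend. Next row=LF[9]=7
  step 10: row=7, L[7]='q', prepend. Next row=LF[7]=3
  step 11: row=3, L[3]='u', prepend. Next row=LF[3]=15
  step 12: row=15, L[15]='p', prepend. Next row=LF[15]=2
  step 13: row=2, L[2]='r', prepend. Next row=LF[2]=6
  step 14: row=6, L[6]='u', prepend. Next row=LF[6]=17
  step 15: row=17, L[17]='r', prepend. Next row=LF[17]=8
  step 16: row=8, L[8]='t', prepend. Next row=LF[8]=10
  step 17: row=10, L[10]='t', prepend. Next row=LF[10]=11
  step 18: row=11, L[11]='p', prepend. Next row=LF[11]=1
Reversed output: pttrurpuqrtqttuqu$

Answer: pttrurpuqrtqttuqu$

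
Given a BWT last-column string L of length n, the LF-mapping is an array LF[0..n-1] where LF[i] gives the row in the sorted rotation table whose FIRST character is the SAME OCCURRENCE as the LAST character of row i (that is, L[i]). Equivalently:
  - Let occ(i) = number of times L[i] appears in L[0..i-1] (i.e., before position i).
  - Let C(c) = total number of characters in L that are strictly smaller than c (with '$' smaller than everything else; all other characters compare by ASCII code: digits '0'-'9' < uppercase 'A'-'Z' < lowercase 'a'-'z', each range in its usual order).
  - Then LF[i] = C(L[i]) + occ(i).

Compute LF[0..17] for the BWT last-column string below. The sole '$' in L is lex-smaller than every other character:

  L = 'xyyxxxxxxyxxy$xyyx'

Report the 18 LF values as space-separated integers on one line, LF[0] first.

Answer: 1 12 13 2 3 4 5 6 7 14 8 9 15 0 10 16 17 11

Derivation:
Char counts: '$':1, 'x':11, 'y':6
C (first-col start): C('$')=0, C('x')=1, C('y')=12
L[0]='x': occ=0, LF[0]=C('x')+0=1+0=1
L[1]='y': occ=0, LF[1]=C('y')+0=12+0=12
L[2]='y': occ=1, LF[2]=C('y')+1=12+1=13
L[3]='x': occ=1, LF[3]=C('x')+1=1+1=2
L[4]='x': occ=2, LF[4]=C('x')+2=1+2=3
L[5]='x': occ=3, LF[5]=C('x')+3=1+3=4
L[6]='x': occ=4, LF[6]=C('x')+4=1+4=5
L[7]='x': occ=5, LF[7]=C('x')+5=1+5=6
L[8]='x': occ=6, LF[8]=C('x')+6=1+6=7
L[9]='y': occ=2, LF[9]=C('y')+2=12+2=14
L[10]='x': occ=7, LF[10]=C('x')+7=1+7=8
L[11]='x': occ=8, LF[11]=C('x')+8=1+8=9
L[12]='y': occ=3, LF[12]=C('y')+3=12+3=15
L[13]='$': occ=0, LF[13]=C('$')+0=0+0=0
L[14]='x': occ=9, LF[14]=C('x')+9=1+9=10
L[15]='y': occ=4, LF[15]=C('y')+4=12+4=16
L[16]='y': occ=5, LF[16]=C('y')+5=12+5=17
L[17]='x': occ=10, LF[17]=C('x')+10=1+10=11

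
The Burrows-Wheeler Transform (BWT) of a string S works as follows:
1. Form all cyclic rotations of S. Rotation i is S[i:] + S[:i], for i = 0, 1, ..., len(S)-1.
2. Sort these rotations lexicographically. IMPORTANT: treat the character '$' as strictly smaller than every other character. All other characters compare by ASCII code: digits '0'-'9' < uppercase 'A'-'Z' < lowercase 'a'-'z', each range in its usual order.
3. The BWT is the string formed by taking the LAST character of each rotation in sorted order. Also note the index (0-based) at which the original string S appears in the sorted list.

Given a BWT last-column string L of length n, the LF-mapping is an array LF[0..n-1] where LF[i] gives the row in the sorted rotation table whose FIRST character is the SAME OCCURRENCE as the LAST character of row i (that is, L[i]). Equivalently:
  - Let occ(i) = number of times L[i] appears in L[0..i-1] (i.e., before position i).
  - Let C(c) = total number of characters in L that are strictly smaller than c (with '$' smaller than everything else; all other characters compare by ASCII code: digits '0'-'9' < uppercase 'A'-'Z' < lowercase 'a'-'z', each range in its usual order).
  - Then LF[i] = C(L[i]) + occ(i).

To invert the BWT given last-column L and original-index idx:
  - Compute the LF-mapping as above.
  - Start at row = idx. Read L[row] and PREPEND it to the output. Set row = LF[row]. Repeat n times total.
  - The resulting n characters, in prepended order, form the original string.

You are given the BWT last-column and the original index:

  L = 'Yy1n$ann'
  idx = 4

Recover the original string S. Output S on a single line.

Answer: nanny1Y$

Derivation:
LF mapping: 2 7 1 4 0 3 5 6
Walk LF starting at row 4, prepending L[row]:
  step 1: row=4, L[4]='$', prepend. Next row=LF[4]=0
  step 2: row=0, L[0]='Y', prepend. Next row=LF[0]=2
  step 3: row=2, L[2]='1', prepend. Next row=LF[2]=1
  step 4: row=1, L[1]='y', prepend. Next row=LF[1]=7
  step 5: row=7, L[7]='n', prepend. Next row=LF[7]=6
  step 6: row=6, L[6]='n', prepend. Next row=LF[6]=5
  step 7: row=5, L[5]='a', prepend. Next row=LF[5]=3
  step 8: row=3, L[3]='n', prepend. Next row=LF[3]=4
Reversed output: nanny1Y$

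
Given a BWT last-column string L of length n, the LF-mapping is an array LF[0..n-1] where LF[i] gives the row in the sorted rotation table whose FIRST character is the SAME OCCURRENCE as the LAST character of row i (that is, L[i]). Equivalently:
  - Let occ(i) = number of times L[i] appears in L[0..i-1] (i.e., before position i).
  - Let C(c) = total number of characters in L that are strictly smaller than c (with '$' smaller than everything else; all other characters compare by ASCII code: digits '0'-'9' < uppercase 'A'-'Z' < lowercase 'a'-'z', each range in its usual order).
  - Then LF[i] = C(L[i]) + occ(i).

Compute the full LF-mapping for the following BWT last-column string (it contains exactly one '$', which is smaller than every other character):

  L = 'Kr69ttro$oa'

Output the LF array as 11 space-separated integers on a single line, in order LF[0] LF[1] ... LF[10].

Char counts: '$':1, '6':1, '9':1, 'K':1, 'a':1, 'o':2, 'r':2, 't':2
C (first-col start): C('$')=0, C('6')=1, C('9')=2, C('K')=3, C('a')=4, C('o')=5, C('r')=7, C('t')=9
L[0]='K': occ=0, LF[0]=C('K')+0=3+0=3
L[1]='r': occ=0, LF[1]=C('r')+0=7+0=7
L[2]='6': occ=0, LF[2]=C('6')+0=1+0=1
L[3]='9': occ=0, LF[3]=C('9')+0=2+0=2
L[4]='t': occ=0, LF[4]=C('t')+0=9+0=9
L[5]='t': occ=1, LF[5]=C('t')+1=9+1=10
L[6]='r': occ=1, LF[6]=C('r')+1=7+1=8
L[7]='o': occ=0, LF[7]=C('o')+0=5+0=5
L[8]='$': occ=0, LF[8]=C('$')+0=0+0=0
L[9]='o': occ=1, LF[9]=C('o')+1=5+1=6
L[10]='a': occ=0, LF[10]=C('a')+0=4+0=4

Answer: 3 7 1 2 9 10 8 5 0 6 4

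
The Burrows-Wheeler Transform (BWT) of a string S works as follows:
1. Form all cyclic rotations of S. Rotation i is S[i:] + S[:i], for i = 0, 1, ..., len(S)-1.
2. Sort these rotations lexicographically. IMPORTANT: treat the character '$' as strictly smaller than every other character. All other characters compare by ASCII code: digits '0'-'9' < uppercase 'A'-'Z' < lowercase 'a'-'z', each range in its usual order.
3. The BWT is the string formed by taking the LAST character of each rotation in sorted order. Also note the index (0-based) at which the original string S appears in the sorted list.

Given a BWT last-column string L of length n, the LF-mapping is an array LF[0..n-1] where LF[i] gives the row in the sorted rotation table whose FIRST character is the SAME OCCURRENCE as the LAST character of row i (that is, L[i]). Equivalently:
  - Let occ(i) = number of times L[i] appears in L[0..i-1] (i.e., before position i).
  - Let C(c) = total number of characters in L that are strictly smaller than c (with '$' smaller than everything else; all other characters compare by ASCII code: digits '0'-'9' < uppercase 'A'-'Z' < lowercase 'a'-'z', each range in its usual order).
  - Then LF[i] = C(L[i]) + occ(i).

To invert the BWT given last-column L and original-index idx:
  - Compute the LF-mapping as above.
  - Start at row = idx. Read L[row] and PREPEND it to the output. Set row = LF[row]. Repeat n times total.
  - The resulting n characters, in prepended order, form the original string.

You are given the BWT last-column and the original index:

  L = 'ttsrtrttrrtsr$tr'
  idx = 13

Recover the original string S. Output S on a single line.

LF mapping: 9 10 7 1 11 2 12 13 3 4 14 8 5 0 15 6
Walk LF starting at row 13, prepending L[row]:
  step 1: row=13, L[13]='$', prepend. Next row=LF[13]=0
  step 2: row=0, L[0]='t', prepend. Next row=LF[0]=9
  step 3: row=9, L[9]='r', prepend. Next row=LF[9]=4
  step 4: row=4, L[4]='t', prepend. Next row=LF[4]=11
  step 5: row=11, L[11]='s', prepend. Next row=LF[11]=8
  step 6: row=8, L[8]='r', prepend. Next row=LF[8]=3
  step 7: row=3, L[3]='r', prepend. Next row=LF[3]=1
  step 8: row=1, L[1]='t', prepend. Next row=LF[1]=10
  step 9: row=10, L[10]='t', prepend. Next row=LF[10]=14
  step 10: row=14, L[14]='t', prepend. Next row=LF[14]=15
  step 11: row=15, L[15]='r', prepend. Next row=LF[15]=6
  step 12: row=6, L[6]='t', prepend. Next row=LF[6]=12
  step 13: row=12, L[12]='r', prepend. Next row=LF[12]=5
  step 14: row=5, L[5]='r', prepend. Next row=LF[5]=2
  step 15: row=2, L[2]='s', prepend. Next row=LF[2]=7
  step 16: row=7, L[7]='t', prepend. Next row=LF[7]=13
Reversed output: tsrrtrtttrrstrt$

Answer: tsrrtrtttrrstrt$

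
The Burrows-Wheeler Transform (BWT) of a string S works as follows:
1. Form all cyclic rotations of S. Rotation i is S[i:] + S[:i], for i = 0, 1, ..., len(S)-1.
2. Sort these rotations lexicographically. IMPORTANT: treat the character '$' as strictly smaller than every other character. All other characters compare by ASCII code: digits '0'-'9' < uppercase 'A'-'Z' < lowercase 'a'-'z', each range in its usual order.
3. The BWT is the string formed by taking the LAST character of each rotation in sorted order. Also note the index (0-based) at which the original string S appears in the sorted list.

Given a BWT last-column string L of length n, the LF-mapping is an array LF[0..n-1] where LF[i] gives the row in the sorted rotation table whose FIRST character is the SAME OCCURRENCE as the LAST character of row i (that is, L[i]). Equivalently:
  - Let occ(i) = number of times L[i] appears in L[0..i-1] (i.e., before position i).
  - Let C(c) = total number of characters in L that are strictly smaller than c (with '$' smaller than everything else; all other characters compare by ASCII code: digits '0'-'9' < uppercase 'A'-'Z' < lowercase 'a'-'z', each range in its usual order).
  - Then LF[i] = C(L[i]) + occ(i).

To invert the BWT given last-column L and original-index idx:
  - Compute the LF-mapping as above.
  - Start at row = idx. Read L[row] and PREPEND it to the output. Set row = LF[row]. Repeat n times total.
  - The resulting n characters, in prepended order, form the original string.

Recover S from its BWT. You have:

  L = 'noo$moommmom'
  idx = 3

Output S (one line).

LF mapping: 6 7 8 0 1 9 10 2 3 4 11 5
Walk LF starting at row 3, prepending L[row]:
  step 1: row=3, L[3]='$', prepend. Next row=LF[3]=0
  step 2: row=0, L[0]='n', prepend. Next row=LF[0]=6
  step 3: row=6, L[6]='o', prepend. Next row=LF[6]=10
  step 4: row=10, L[10]='o', prepend. Next row=LF[10]=11
  step 5: row=11, L[11]='m', prepend. Next row=LF[11]=5
  step 6: row=5, L[5]='o', prepend. Next row=LF[5]=9
  step 7: row=9, L[9]='m', prepend. Next row=LF[9]=4
  step 8: row=4, L[4]='m', prepend. Next row=LF[4]=1
  step 9: row=1, L[1]='o', prepend. Next row=LF[1]=7
  step 10: row=7, L[7]='m', prepend. Next row=LF[7]=2
  step 11: row=2, L[2]='o', prepend. Next row=LF[2]=8
  step 12: row=8, L[8]='m', prepend. Next row=LF[8]=3
Reversed output: momommomoon$

Answer: momommomoon$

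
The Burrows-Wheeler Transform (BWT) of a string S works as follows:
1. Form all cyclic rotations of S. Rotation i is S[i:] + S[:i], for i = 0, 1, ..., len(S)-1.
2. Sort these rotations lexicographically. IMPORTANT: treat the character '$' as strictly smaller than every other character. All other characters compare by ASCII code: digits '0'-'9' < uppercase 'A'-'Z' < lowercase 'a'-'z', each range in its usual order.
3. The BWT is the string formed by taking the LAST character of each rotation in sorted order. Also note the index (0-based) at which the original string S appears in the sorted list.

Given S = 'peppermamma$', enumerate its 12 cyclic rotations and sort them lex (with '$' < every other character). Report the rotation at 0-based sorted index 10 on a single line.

Answer: ppermamma$pe

Derivation:
All 12 rotations (rotation i = S[i:]+S[:i]):
  rot[0] = peppermamma$
  rot[1] = eppermamma$p
  rot[2] = ppermamma$pe
  rot[3] = permamma$pep
  rot[4] = ermamma$pepp
  rot[5] = rmamma$peppe
  rot[6] = mamma$pepper
  rot[7] = amma$pepperm
  rot[8] = mma$pepperma
  rot[9] = ma$peppermam
  rot[10] = a$peppermamm
  rot[11] = $peppermamma
Sorted (with $ < everything):
  sorted[0] = $peppermamma
  sorted[1] = a$peppermamm
  sorted[2] = amma$pepperm
  sorted[3] = eppermamma$p
  sorted[4] = ermamma$pepp
  sorted[5] = ma$peppermam
  sorted[6] = mamma$pepper
  sorted[7] = mma$pepperma
  sorted[8] = peppermamma$
  sorted[9] = permamma$pep
  sorted[10] = ppermamma$pe
  sorted[11] = rmamma$peppe
sorted[10] = ppermamma$pe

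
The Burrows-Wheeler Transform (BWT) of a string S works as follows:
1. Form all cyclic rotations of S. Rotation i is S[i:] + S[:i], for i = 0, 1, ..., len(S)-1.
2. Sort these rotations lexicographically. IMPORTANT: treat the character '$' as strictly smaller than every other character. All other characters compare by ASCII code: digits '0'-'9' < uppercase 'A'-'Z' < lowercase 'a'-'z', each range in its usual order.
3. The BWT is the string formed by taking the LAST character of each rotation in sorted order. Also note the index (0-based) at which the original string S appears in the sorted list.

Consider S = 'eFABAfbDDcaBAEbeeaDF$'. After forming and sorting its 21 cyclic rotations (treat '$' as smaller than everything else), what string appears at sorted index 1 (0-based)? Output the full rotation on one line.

All 21 rotations (rotation i = S[i:]+S[:i]):
  rot[0] = eFABAfbDDcaBAEbeeaDF$
  rot[1] = FABAfbDDcaBAEbeeaDF$e
  rot[2] = ABAfbDDcaBAEbeeaDF$eF
  rot[3] = BAfbDDcaBAEbeeaDF$eFA
  rot[4] = AfbDDcaBAEbeeaDF$eFAB
  rot[5] = fbDDcaBAEbeeaDF$eFABA
  rot[6] = bDDcaBAEbeeaDF$eFABAf
  rot[7] = DDcaBAEbeeaDF$eFABAfb
  rot[8] = DcaBAEbeeaDF$eFABAfbD
  rot[9] = caBAEbeeaDF$eFABAfbDD
  rot[10] = aBAEbeeaDF$eFABAfbDDc
  rot[11] = BAEbeeaDF$eFABAfbDDca
  rot[12] = AEbeeaDF$eFABAfbDDcaB
  rot[13] = EbeeaDF$eFABAfbDDcaBA
  rot[14] = beeaDF$eFABAfbDDcaBAE
  rot[15] = eeaDF$eFABAfbDDcaBAEb
  rot[16] = eaDF$eFABAfbDDcaBAEbe
  rot[17] = aDF$eFABAfbDDcaBAEbee
  rot[18] = DF$eFABAfbDDcaBAEbeea
  rot[19] = F$eFABAfbDDcaBAEbeeaD
  rot[20] = $eFABAfbDDcaBAEbeeaDF
Sorted (with $ < everything):
  sorted[0] = $eFABAfbDDcaBAEbeeaDF
  sorted[1] = ABAfbDDcaBAEbeeaDF$eF
  sorted[2] = AEbeeaDF$eFABAfbDDcaB
  sorted[3] = AfbDDcaBAEbeeaDF$eFAB
  sorted[4] = BAEbeeaDF$eFABAfbDDca
  sorted[5] = BAfbDDcaBAEbeeaDF$eFA
  sorted[6] = DDcaBAEbeeaDF$eFABAfb
  sorted[7] = DF$eFABAfbDDcaBAEbeea
  sorted[8] = DcaBAEbeeaDF$eFABAfbD
  sorted[9] = EbeeaDF$eFABAfbDDcaBA
  sorted[10] = F$eFABAfbDDcaBAEbeeaD
  sorted[11] = FABAfbDDcaBAEbeeaDF$e
  sorted[12] = aBAEbeeaDF$eFABAfbDDc
  sorted[13] = aDF$eFABAfbDDcaBAEbee
  sorted[14] = bDDcaBAEbeeaDF$eFABAf
  sorted[15] = beeaDF$eFABAfbDDcaBAE
  sorted[16] = caBAEbeeaDF$eFABAfbDD
  sorted[17] = eFABAfbDDcaBAEbeeaDF$
  sorted[18] = eaDF$eFABAfbDDcaBAEbe
  sorted[19] = eeaDF$eFABAfbDDcaBAEb
  sorted[20] = fbDDcaBAEbeeaDF$eFABA
sorted[1] = ABAfbDDcaBAEbeeaDF$eF

Answer: ABAfbDDcaBAEbeeaDF$eF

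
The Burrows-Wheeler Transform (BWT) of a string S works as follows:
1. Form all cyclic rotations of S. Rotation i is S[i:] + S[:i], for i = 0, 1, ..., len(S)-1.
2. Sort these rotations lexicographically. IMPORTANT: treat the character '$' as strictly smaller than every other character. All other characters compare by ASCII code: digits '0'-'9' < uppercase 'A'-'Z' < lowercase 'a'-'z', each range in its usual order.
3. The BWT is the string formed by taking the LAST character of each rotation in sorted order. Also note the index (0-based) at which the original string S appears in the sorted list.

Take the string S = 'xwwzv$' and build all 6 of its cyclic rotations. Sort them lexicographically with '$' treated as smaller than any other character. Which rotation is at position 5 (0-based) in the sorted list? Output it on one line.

All 6 rotations (rotation i = S[i:]+S[:i]):
  rot[0] = xwwzv$
  rot[1] = wwzv$x
  rot[2] = wzv$xw
  rot[3] = zv$xww
  rot[4] = v$xwwz
  rot[5] = $xwwzv
Sorted (with $ < everything):
  sorted[0] = $xwwzv
  sorted[1] = v$xwwz
  sorted[2] = wwzv$x
  sorted[3] = wzv$xw
  sorted[4] = xwwzv$
  sorted[5] = zv$xww
sorted[5] = zv$xww

Answer: zv$xww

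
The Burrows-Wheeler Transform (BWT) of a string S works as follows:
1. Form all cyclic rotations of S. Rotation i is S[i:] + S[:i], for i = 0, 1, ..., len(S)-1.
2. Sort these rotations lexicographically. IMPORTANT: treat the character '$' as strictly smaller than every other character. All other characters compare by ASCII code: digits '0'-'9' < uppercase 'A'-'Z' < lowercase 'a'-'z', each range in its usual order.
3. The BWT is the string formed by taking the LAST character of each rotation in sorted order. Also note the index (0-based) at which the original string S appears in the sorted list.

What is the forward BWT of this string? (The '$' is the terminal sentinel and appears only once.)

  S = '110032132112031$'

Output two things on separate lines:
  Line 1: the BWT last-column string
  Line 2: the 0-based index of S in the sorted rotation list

All 16 rotations (rotation i = S[i:]+S[:i]):
  rot[0] = 110032132112031$
  rot[1] = 10032132112031$1
  rot[2] = 0032132112031$11
  rot[3] = 032132112031$110
  rot[4] = 32132112031$1100
  rot[5] = 2132112031$11003
  rot[6] = 132112031$110032
  rot[7] = 32112031$1100321
  rot[8] = 2112031$11003213
  rot[9] = 112031$110032132
  rot[10] = 12031$1100321321
  rot[11] = 2031$11003213211
  rot[12] = 031$110032132112
  rot[13] = 31$1100321321120
  rot[14] = 1$11003213211203
  rot[15] = $110032132112031
Sorted (with $ < everything):
  sorted[0] = $110032132112031  (last char: '1')
  sorted[1] = 0032132112031$11  (last char: '1')
  sorted[2] = 031$110032132112  (last char: '2')
  sorted[3] = 032132112031$110  (last char: '0')
  sorted[4] = 1$11003213211203  (last char: '3')
  sorted[5] = 10032132112031$1  (last char: '1')
  sorted[6] = 110032132112031$  (last char: '$')
  sorted[7] = 112031$110032132  (last char: '2')
  sorted[8] = 12031$1100321321  (last char: '1')
  sorted[9] = 132112031$110032  (last char: '2')
  sorted[10] = 2031$11003213211  (last char: '1')
  sorted[11] = 2112031$11003213  (last char: '3')
  sorted[12] = 2132112031$11003  (last char: '3')
  sorted[13] = 31$1100321321120  (last char: '0')
  sorted[14] = 32112031$1100321  (last char: '1')
  sorted[15] = 32132112031$1100  (last char: '0')
Last column: 112031$212133010
Original string S is at sorted index 6

Answer: 112031$212133010
6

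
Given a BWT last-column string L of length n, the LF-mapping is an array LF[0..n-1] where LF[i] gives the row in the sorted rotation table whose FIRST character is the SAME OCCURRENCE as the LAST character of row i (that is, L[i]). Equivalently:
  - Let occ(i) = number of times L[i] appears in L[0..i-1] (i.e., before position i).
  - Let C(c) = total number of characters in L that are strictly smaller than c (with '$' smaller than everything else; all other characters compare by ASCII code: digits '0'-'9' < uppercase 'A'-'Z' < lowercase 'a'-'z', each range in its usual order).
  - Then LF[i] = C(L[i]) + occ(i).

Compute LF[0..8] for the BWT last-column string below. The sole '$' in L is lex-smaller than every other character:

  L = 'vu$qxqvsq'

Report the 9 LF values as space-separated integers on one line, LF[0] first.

Answer: 6 5 0 1 8 2 7 4 3

Derivation:
Char counts: '$':1, 'q':3, 's':1, 'u':1, 'v':2, 'x':1
C (first-col start): C('$')=0, C('q')=1, C('s')=4, C('u')=5, C('v')=6, C('x')=8
L[0]='v': occ=0, LF[0]=C('v')+0=6+0=6
L[1]='u': occ=0, LF[1]=C('u')+0=5+0=5
L[2]='$': occ=0, LF[2]=C('$')+0=0+0=0
L[3]='q': occ=0, LF[3]=C('q')+0=1+0=1
L[4]='x': occ=0, LF[4]=C('x')+0=8+0=8
L[5]='q': occ=1, LF[5]=C('q')+1=1+1=2
L[6]='v': occ=1, LF[6]=C('v')+1=6+1=7
L[7]='s': occ=0, LF[7]=C('s')+0=4+0=4
L[8]='q': occ=2, LF[8]=C('q')+2=1+2=3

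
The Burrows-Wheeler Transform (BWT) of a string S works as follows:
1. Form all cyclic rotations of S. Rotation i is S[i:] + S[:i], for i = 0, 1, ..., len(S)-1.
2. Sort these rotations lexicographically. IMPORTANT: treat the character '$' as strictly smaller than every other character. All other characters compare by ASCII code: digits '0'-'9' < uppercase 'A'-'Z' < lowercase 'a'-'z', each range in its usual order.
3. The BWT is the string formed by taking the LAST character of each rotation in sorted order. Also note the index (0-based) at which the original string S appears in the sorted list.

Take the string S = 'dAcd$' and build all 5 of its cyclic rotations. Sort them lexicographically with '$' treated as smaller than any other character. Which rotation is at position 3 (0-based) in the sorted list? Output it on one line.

Answer: d$dAc

Derivation:
All 5 rotations (rotation i = S[i:]+S[:i]):
  rot[0] = dAcd$
  rot[1] = Acd$d
  rot[2] = cd$dA
  rot[3] = d$dAc
  rot[4] = $dAcd
Sorted (with $ < everything):
  sorted[0] = $dAcd
  sorted[1] = Acd$d
  sorted[2] = cd$dA
  sorted[3] = d$dAc
  sorted[4] = dAcd$
sorted[3] = d$dAc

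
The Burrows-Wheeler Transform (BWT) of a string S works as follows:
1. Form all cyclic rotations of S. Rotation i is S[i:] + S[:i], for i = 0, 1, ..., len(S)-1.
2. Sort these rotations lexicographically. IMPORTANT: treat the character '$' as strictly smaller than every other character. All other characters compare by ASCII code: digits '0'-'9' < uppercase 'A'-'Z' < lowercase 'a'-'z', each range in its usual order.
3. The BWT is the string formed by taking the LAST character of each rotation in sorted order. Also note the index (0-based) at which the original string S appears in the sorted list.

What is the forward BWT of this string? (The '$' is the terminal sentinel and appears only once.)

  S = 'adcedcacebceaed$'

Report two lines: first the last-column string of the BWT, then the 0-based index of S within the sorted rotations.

Answer: dc$eedbadeeaccac
2

Derivation:
All 16 rotations (rotation i = S[i:]+S[:i]):
  rot[0] = adcedcacebceaed$
  rot[1] = dcedcacebceaed$a
  rot[2] = cedcacebceaed$ad
  rot[3] = edcacebceaed$adc
  rot[4] = dcacebceaed$adce
  rot[5] = cacebceaed$adced
  rot[6] = acebceaed$adcedc
  rot[7] = cebceaed$adcedca
  rot[8] = ebceaed$adcedcac
  rot[9] = bceaed$adcedcace
  rot[10] = ceaed$adcedcaceb
  rot[11] = eaed$adcedcacebc
  rot[12] = aed$adcedcacebce
  rot[13] = ed$adcedcacebcea
  rot[14] = d$adcedcacebceae
  rot[15] = $adcedcacebceaed
Sorted (with $ < everything):
  sorted[0] = $adcedcacebceaed  (last char: 'd')
  sorted[1] = acebceaed$adcedc  (last char: 'c')
  sorted[2] = adcedcacebceaed$  (last char: '$')
  sorted[3] = aed$adcedcacebce  (last char: 'e')
  sorted[4] = bceaed$adcedcace  (last char: 'e')
  sorted[5] = cacebceaed$adced  (last char: 'd')
  sorted[6] = ceaed$adcedcaceb  (last char: 'b')
  sorted[7] = cebceaed$adcedca  (last char: 'a')
  sorted[8] = cedcacebceaed$ad  (last char: 'd')
  sorted[9] = d$adcedcacebceae  (last char: 'e')
  sorted[10] = dcacebceaed$adce  (last char: 'e')
  sorted[11] = dcedcacebceaed$a  (last char: 'a')
  sorted[12] = eaed$adcedcacebc  (last char: 'c')
  sorted[13] = ebceaed$adcedcac  (last char: 'c')
  sorted[14] = ed$adcedcacebcea  (last char: 'a')
  sorted[15] = edcacebceaed$adc  (last char: 'c')
Last column: dc$eedbadeeaccac
Original string S is at sorted index 2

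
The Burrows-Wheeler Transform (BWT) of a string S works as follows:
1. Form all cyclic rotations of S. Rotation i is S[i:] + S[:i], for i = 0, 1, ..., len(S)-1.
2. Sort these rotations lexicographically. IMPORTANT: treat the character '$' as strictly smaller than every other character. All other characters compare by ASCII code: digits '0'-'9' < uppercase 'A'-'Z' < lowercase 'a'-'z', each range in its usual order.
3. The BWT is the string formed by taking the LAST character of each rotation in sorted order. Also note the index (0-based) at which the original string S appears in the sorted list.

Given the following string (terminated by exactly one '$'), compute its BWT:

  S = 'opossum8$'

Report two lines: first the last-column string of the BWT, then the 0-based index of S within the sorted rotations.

Answer: 8mu$pooss
3

Derivation:
All 9 rotations (rotation i = S[i:]+S[:i]):
  rot[0] = opossum8$
  rot[1] = possum8$o
  rot[2] = ossum8$op
  rot[3] = ssum8$opo
  rot[4] = sum8$opos
  rot[5] = um8$oposs
  rot[6] = m8$opossu
  rot[7] = 8$opossum
  rot[8] = $opossum8
Sorted (with $ < everything):
  sorted[0] = $opossum8  (last char: '8')
  sorted[1] = 8$opossum  (last char: 'm')
  sorted[2] = m8$opossu  (last char: 'u')
  sorted[3] = opossum8$  (last char: '$')
  sorted[4] = ossum8$op  (last char: 'p')
  sorted[5] = possum8$o  (last char: 'o')
  sorted[6] = ssum8$opo  (last char: 'o')
  sorted[7] = sum8$opos  (last char: 's')
  sorted[8] = um8$oposs  (last char: 's')
Last column: 8mu$pooss
Original string S is at sorted index 3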